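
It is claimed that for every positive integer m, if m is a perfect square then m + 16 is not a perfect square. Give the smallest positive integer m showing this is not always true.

We need the least positive integer m for which m is a perfect square but m + 16 is a perfect square.
m = 1: 1 + 16 = 17, not a perfect square.
m = 4: 4 + 16 = 20, not a perfect square.
m = 9: 9 = 3² and 9 + 16 = 25 = 5².
So m = 9 is the smallest counterexample.

m = 9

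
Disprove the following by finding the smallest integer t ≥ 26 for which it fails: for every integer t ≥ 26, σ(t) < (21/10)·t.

Check each integer t ≥ 26 in order until the claim fails.
The first 4 eligible values, up to t = 29, all satisfy the conclusion.
t = 30: σ(30) = 72; 72 ≥ 63.
So t = 30 is the smallest counterexample.

t = 30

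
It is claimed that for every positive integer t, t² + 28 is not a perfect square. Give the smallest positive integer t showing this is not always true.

t = 1: 1² + 28 = 29, not a perfect square.
t = 2: 2² + 28 = 32, not a perfect square.
t = 3: 3² + 28 = 37, not a perfect square.
t = 4: 4² + 28 = 44, not a perfect square.
t = 5: 5² + 28 = 53, not a perfect square.
t = 6: 6² + 28 = 64 = 8², a perfect square.

t = 6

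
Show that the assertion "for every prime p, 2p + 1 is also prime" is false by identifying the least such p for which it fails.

p = 7

For p = 2, 3, 5 the conclusion holds.
p = 7: 2p + 1 = 15 = 3 × 5, not prime.
So p = 7 is the smallest counterexample.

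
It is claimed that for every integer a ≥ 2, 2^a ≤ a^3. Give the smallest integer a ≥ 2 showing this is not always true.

a = 2: 2^a = 4 and a^3 = 8, so 4 ≤ 8.
a = 3: 2^a = 8 and a^3 = 27, so 8 ≤ 27.
a = 4: 2^a = 16 and a^3 = 64, so 16 ≤ 64.
a = 5: 2^a = 32 and a^3 = 125, so 32 ≤ 125.
a = 6: 2^a = 64 and a^3 = 216, so 64 ≤ 216.
a = 7: 2^a = 128 and a^3 = 343, so 128 ≤ 343.
a = 8: 2^a = 256 and a^3 = 512, so 256 ≤ 512.
a = 9: 2^a = 512 and a^3 = 729, so 512 ≤ 729.
a = 10: 2^a = 1024 and a^3 = 1000, so 1024 > 1000.

a = 10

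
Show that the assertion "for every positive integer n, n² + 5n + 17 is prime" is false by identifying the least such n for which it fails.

Check each positive integer n in order until n² + 5n + 17 is not prime.
n = 1: n² + 5n + 17 = 23, prime.
n = 2: n² + 5n + 17 = 31, prime.
n = 3: n² + 5n + 17 = 41, prime.
n = 4: n² + 5n + 17 = 53, prime.
n = 5: n² + 5n + 17 = 67, prime.
n = 6: n² + 5n + 17 = 83, prime.
n = 7: n² + 5n + 17 = 101, prime.
n = 8: n² + 5n + 17 = 121 = 11 × 11, composite.
So n = 8 is the smallest counterexample.

n = 8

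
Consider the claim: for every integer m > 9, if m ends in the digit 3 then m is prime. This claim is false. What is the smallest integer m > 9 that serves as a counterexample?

m = 33

We need the least integer m > 9 for which m ends in the digit 3 but m is not prime.
For m = 13, 23 the conclusion holds.
m = 33: 33 ends in 3; 33 = 3 × 11, composite.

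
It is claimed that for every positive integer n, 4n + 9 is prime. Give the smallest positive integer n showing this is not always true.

n = 3

Check each positive integer n in order until 4n + 9 is not prime.
For n = 1, 2 the conclusion holds.
n = 3: 4n + 9 = 21 = 3 × 7, composite.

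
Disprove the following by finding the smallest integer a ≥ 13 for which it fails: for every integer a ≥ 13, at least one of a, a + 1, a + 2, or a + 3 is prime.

A counterexample is any integer a ≥ 13 such that a, a + 1, a + 2, a + 3 are all composite; we check each in order.
For a = 13, 14, 15, 16, …, 21, 22, 23 the conclusion holds.
a = 24: 24 = 2 × 12; 25 = 5 × 5; 26 = 2 × 13; 27 = 3 × 9 — all composite.

a = 24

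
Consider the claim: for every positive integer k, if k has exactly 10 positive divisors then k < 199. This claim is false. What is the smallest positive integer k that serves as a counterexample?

k = 48: τ(48) = 10; 48 < 199.
k = 80: τ(80) = 10; 80 < 199.
k = 112: τ(112) = 10; 112 < 199.
k = 162: τ(162) = 10; 162 < 199.
k = 176: τ(176) = 10; 176 < 199.
k = 208: τ(208) = 10; 208 ≥ 199.
So k = 208 is the smallest counterexample.

k = 208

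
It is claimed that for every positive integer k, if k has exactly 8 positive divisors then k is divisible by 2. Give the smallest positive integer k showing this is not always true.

k = 105

We need the least positive integer k for which k has exactly 8 positive divisors but k is not divisible by 2.
For k = 24, 30, 40, 42, …, 88, 102, 104 the conclusion holds.
k = 105: τ(105) = 8; 105 mod 2 = 1.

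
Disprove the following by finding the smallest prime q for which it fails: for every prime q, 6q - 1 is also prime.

q = 11

The first 4 eligible values, up to q = 7, all satisfy the conclusion.
q = 11: 6q - 1 = 65 = 5 × 13, not prime.
Thus q = 11 disproves the claim, and no smaller q works.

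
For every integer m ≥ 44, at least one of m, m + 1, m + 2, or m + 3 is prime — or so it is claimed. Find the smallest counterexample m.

m = 48

A counterexample is any integer m ≥ 44 such that m, m + 1, m + 2, m + 3 are all composite; we check each in order.
The first 4 eligible values, up to m = 47, all satisfy the conclusion.
m = 48: 48 = 2 × 24; 49 = 7 × 7; 50 = 2 × 25; 51 = 3 × 17 — all composite.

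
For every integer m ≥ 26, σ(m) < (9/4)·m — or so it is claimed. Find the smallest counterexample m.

m = 30

We need the least integer m ≥ 26 for which the claim fails.
For m = 26, 27, 28, 29 the conclusion holds.
m = 30: σ(30) = 72; 72 ≥ 135/2.
Thus m = 30 disproves the claim, and no smaller m works.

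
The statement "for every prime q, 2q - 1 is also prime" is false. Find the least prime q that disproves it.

q = 5

A counterexample is any prime q such that 2q - 1 is not prime; we check each in order.
q = 2: 2q - 1 = 3, prime.
q = 3: 2q - 1 = 5, prime.
q = 5: 2q - 1 = 9 = 3 × 3, not prime.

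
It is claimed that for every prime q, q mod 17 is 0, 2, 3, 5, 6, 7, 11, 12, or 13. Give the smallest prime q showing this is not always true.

q = 31

Check each prime q in order until the claim fails.
For q = 2, 3, 5, 7, 11, 13, 17, 19, 23, 29 the conclusion holds.
q = 31: 31 mod 17 = 14 — not in {0, 2, 3, 5, 6, 7, 11, 12, 13}.
Thus q = 31 disproves the claim, and no smaller q works.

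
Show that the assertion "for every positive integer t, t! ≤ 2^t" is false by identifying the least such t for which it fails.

For t = 1, 2, 3 the conclusion holds.
t = 4: t! = 24 and 2^t = 16, so 24 > 16.

t = 4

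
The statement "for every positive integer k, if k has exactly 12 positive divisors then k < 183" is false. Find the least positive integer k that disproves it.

A counterexample is any positive integer k such that k has exactly 12 positive divisors but the claim fails; we check each in order.
The first 12 eligible values, up to k = 160, all satisfy the conclusion.
k = 198: τ(198) = 12; 198 ≥ 183.

k = 198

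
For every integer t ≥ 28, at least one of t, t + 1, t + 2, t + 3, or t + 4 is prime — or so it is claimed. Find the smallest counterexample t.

A counterexample is any integer t ≥ 28 such that t, t + 1, t + 2, t + 3, t + 4 are all composite; we check each in order.
t = 28: 29 is prime.
t = 29: 29 is prime.
t = 30: 31 is prime.
t = 31: 31 is prime.
t = 32: 32 = 2 × 16; 33 = 3 × 11; 34 = 2 × 17; 35 = 5 × 7; 36 = 2 × 18 — all composite.

t = 32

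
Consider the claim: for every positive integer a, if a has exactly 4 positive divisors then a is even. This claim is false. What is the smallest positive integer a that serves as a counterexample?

We need the least positive integer a for which a has exactly 4 positive divisors but a is odd.
The first 4 eligible values, up to a = 14, all satisfy the conclusion.
a = 15: divisors of 15: 1, 3, 5, 15; 15 is odd.
Thus a = 15 disproves the claim, and no smaller a works.

a = 15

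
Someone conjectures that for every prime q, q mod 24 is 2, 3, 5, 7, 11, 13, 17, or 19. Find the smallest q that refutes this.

q = 23

Check each prime q in order until the claim fails.
q = 2: 2 mod 24 = 2.
q = 3: 3 mod 24 = 3.
q = 5: 5 mod 24 = 5.
q = 7: 7 mod 24 = 7.
q = 11: 11 mod 24 = 11.
q = 13: 13 mod 24 = 13.
q = 17: 17 mod 24 = 17.
q = 19: 19 mod 24 = 19.
q = 23: 23 mod 24 = 23 — not in {2, 3, 5, 7, 11, 13, 17, 19}.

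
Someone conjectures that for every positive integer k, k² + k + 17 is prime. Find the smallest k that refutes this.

Check each positive integer k in order until k² + k + 17 is not prime.
For k = 1, 2, 3, 4, …, 13, 14, 15 the conclusion holds.
k = 16: k² + k + 17 = 289 = 17 × 17, composite.
So k = 16 is the smallest counterexample.

k = 16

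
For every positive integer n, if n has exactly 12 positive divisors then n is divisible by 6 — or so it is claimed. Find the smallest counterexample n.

n = 140

Check each positive integer n in order until n has exactly 12 positive divisors but n is not divisible by 6.
The first 8 eligible values, up to n = 132, all satisfy the conclusion.
n = 140: τ(140) = 12; 140 mod 6 = 2.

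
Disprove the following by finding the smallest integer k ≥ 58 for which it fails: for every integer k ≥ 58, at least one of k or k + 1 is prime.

k = 62

A counterexample is any integer k ≥ 58 such that k, k + 1 are both composite; we check each in order.
The first 4 eligible values, up to k = 61, all satisfy the conclusion.
k = 62: 62 = 2 × 31; 63 = 3 × 21 — both composite.
Hence k = 62 is a counterexample.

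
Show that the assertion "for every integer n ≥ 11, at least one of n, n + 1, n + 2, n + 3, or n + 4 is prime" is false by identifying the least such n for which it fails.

n = 24

For n = 11, 12, 13, 14, …, 21, 22, 23 the conclusion holds.
n = 24: 24 = 2 × 12; 25 = 5 × 5; 26 = 2 × 13; 27 = 3 × 9; 28 = 2 × 14 — all composite.
Thus n = 24 disproves the claim, and no smaller n works.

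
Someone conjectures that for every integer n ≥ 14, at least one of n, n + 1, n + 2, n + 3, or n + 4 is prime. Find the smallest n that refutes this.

A counterexample is any integer n ≥ 14 such that n, n + 1, n + 2, n + 3, n + 4 are all composite; we check each in order.
The first 10 eligible values, up to n = 23, all satisfy the conclusion.
n = 24: 24 = 2 × 12; 25 = 5 × 5; 26 = 2 × 13; 27 = 3 × 9; 28 = 2 × 14 — all composite.

n = 24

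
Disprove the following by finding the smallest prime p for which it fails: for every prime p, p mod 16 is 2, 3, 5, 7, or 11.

We need the least prime p for which the claim fails.
The first 5 eligible values, up to p = 11, all satisfy the conclusion.
p = 13: 13 mod 16 = 13 — not in {2, 3, 5, 7, 11}.
Hence p = 13 is a counterexample.

p = 13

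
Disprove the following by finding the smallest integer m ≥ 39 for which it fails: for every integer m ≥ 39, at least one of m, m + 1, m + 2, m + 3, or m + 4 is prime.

We need the least integer m ≥ 39 for which m, m + 1, m + 2, m + 3, m + 4 are all composite.
The first 9 eligible values, up to m = 47, all satisfy the conclusion.
m = 48: 48 = 2 × 24; 49 = 7 × 7; 50 = 2 × 25; 51 = 3 × 17; 52 = 2 × 26 — all composite.

m = 48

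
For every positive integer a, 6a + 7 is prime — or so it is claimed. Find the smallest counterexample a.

a = 3

We need the least positive integer a for which 6a + 7 is not prime.
a = 1: 6a + 7 = 13, prime.
a = 2: 6a + 7 = 19, prime.
a = 3: 6a + 7 = 25 = 5 × 5, composite.
Thus a = 3 disproves the claim, and no smaller a works.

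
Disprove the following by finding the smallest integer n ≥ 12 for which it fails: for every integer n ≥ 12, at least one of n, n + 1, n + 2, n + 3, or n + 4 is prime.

The first 12 eligible values, up to n = 23, all satisfy the conclusion.
n = 24: 24 = 2 × 12; 25 = 5 × 5; 26 = 2 × 13; 27 = 3 × 9; 28 = 2 × 14 — all composite.

n = 24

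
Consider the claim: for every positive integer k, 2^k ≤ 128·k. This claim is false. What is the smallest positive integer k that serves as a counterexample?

k = 11

We need the least positive integer k for which 2^k > 128·k.
For k = 1, 2, 3, 4, 5, 6, 7, 8, 9, 10 the conclusion holds.
k = 11: 2^k = 2048 and 128·k = 1408, so 2048 > 1408.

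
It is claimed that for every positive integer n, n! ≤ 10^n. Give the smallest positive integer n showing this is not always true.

n = 25

The first 24 eligible values, up to n = 24, all satisfy the conclusion.
n = 25: n! = 15511210043330985984000000 and 10^n = 10000000000000000000000000, so 15511210043330985984000000 > 10000000000000000000000000.
Hence n = 25 is a counterexample.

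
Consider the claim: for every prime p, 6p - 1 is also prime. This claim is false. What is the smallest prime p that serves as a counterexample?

A counterexample is any prime p such that 6p - 1 is not prime; we check each in order.
p = 2: 6p - 1 = 11, prime.
p = 3: 6p - 1 = 17, prime.
p = 5: 6p - 1 = 29, prime.
p = 7: 6p - 1 = 41, prime.
p = 11: 6p - 1 = 65 = 5 × 13, not prime.

p = 11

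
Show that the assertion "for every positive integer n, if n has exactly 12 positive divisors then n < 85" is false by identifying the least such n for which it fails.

n = 90

Check each positive integer n in order until n has exactly 12 positive divisors but the claim fails.
n = 60: τ(60) = 12; 60 < 85.
n = 72: τ(72) = 12; 72 < 85.
n = 84: τ(84) = 12; 84 < 85.
n = 90: τ(90) = 12; 90 ≥ 85.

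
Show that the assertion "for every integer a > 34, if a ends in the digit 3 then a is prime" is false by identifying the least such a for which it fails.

A counterexample is any integer a > 34 such that a ends in the digit 3 but a is not prime; we check each in order.
For a = 43, 53 the conclusion holds.
a = 63: 63 ends in 3; 63 = 3 × 21, composite.

a = 63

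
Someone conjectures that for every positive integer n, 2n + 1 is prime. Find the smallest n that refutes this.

We need the least positive integer n for which 2n + 1 is not prime.
For n = 1, 2, 3 the conclusion holds.
n = 4: 2n + 1 = 9 = 3 × 3, composite.
So n = 4 is the smallest counterexample.

n = 4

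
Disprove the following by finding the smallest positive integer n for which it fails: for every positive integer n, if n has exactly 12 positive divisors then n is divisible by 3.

n = 140

We need the least positive integer n for which n has exactly 12 positive divisors but n is not divisible by 3.
The first 8 eligible values, up to n = 132, all satisfy the conclusion.
n = 140: τ(140) = 12; 140 mod 3 = 2.
Thus n = 140 disproves the claim, and no smaller n works.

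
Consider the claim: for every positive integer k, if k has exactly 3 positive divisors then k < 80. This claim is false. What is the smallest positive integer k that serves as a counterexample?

k = 121

We need the least positive integer k for which k has exactly 3 positive divisors but the claim fails.
The first 4 eligible values, up to k = 49, all satisfy the conclusion.
k = 121: τ(121) = 3; 121 ≥ 80.
So k = 121 is the smallest counterexample.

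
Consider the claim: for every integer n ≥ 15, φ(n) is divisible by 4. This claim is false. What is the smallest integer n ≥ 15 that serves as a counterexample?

n = 18

We need the least integer n ≥ 15 for which φ(n) is not divisible by 4.
n = 15: φ(15) = 8; 8 mod 4 = 0.
n = 16: φ(16) = 8; 8 mod 4 = 0.
n = 17: φ(17) = 16; 16 mod 4 = 0.
n = 18: φ(18) = 6; 6 mod 4 = 2.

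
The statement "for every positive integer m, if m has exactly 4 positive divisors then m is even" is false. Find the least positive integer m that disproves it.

We need the least positive integer m for which m has exactly 4 positive divisors but m is odd.
The first 4 eligible values, up to m = 14, all satisfy the conclusion.
m = 15: divisors of 15: 1, 3, 5, 15; 15 is odd.
So m = 15 is the smallest counterexample.

m = 15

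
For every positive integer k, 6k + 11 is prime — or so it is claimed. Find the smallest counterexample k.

k = 1: 6k + 11 = 17, prime.
k = 2: 6k + 11 = 23, prime.
k = 3: 6k + 11 = 29, prime.
k = 4: 6k + 11 = 35 = 5 × 7, composite.

k = 4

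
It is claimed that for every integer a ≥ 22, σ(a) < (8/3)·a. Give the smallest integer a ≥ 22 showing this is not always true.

a = 60

A counterexample is any integer a ≥ 22 such that the claim fails; we check each in order.
For a = 22, 23, 24, 25, …, 57, 58, 59 the conclusion holds.
a = 60: σ(60) = 168; 168 ≥ 160.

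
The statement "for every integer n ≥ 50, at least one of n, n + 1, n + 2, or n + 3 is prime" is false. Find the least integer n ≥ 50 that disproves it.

A counterexample is any integer n ≥ 50 such that n, n + 1, n + 2, n + 3 are all composite; we check each in order.
The first 4 eligible values, up to n = 53, all satisfy the conclusion.
n = 54: 54 = 2 × 27; 55 = 5 × 11; 56 = 2 × 28; 57 = 3 × 19 — all composite.

n = 54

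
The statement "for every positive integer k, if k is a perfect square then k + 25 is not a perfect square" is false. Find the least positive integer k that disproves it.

For k = 1, 4, 9, 16, …, 81, 100, 121 the conclusion holds.
k = 144: 144 = 12² and 144 + 25 = 169 = 13².
So k = 144 is the smallest counterexample.

k = 144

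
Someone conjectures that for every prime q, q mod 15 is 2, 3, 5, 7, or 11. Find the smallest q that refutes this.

q = 13

Check each prime q in order until the claim fails.
q = 2: 2 mod 15 = 2.
q = 3: 3 mod 15 = 3.
q = 5: 5 mod 15 = 5.
q = 7: 7 mod 15 = 7.
q = 11: 11 mod 15 = 11.
q = 13: 13 mod 15 = 13 — not in {2, 3, 5, 7, 11}.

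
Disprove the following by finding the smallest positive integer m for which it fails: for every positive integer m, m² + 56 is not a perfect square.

Check each positive integer m in order until m² + 56 is a perfect square.
For m = 1, 2, 3, 4 the conclusion holds.
m = 5: 5² + 56 = 81 = 9², a perfect square.
So m = 5 is the smallest counterexample.

m = 5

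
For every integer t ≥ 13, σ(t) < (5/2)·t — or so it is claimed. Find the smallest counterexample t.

t = 24

We need the least integer t ≥ 13 for which the claim fails.
For t = 13, 14, 15, 16, …, 21, 22, 23 the conclusion holds.
t = 24: σ(24) = 60; 60 ≥ 60.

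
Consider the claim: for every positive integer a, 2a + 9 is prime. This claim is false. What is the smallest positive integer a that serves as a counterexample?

Check each positive integer a in order until 2a + 9 is not prime.
For a = 1, 2 the conclusion holds.
a = 3: 2a + 9 = 15 = 3 × 5, composite.

a = 3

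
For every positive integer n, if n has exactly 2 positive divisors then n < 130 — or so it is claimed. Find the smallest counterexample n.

A counterexample is any positive integer n such that n has exactly 2 positive divisors but the claim fails; we check each in order.
The first 31 eligible values, up to n = 127, all satisfy the conclusion.
n = 131: τ(131) = 2; 131 ≥ 130.
Hence n = 131 is a counterexample.

n = 131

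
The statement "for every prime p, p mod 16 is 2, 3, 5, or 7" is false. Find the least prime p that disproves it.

p = 11

The first 4 eligible values, up to p = 7, all satisfy the conclusion.
p = 11: 11 mod 16 = 11 — not in {2, 3, 5, 7}.
Thus p = 11 disproves the claim, and no smaller p works.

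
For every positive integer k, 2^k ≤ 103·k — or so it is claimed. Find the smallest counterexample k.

For k = 1, 2, 3, 4, 5, 6, 7, 8, 9, 10 the conclusion holds.
k = 11: 2^k = 2048 and 103·k = 1133, so 2048 > 1133.

k = 11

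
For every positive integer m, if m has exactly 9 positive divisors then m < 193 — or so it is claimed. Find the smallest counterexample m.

m = 36: τ(36) = 9; 36 < 193.
m = 100: τ(100) = 9; 100 < 193.
m = 196: τ(196) = 9; 196 ≥ 193.
Hence m = 196 is a counterexample.

m = 196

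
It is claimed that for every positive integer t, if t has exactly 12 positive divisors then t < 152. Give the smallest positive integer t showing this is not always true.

t = 156

Check each positive integer t in order until t has exactly 12 positive divisors but the claim fails.
For t = 60, 72, 84, 90, 96, 108, 126, 132, 140, 150 the conclusion holds.
t = 156: τ(156) = 12; 156 ≥ 152.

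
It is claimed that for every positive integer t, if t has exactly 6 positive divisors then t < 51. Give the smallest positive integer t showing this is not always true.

t = 52

We need the least positive integer t for which t has exactly 6 positive divisors but the claim fails.
For t = 12, 18, 20, 28, 32, 44, 45, 50 the conclusion holds.
t = 52: τ(52) = 6; 52 ≥ 51.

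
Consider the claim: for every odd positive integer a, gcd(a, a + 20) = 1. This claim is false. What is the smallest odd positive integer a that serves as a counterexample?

a = 5

Check each odd positive integer a in order until gcd(a, a + 20) > 1.
a = 1: gcd(1, 21) = 1.
a = 3: gcd(3, 23) = 1.
a = 5: gcd(5, 25) = 5.
So a = 5 is the smallest counterexample.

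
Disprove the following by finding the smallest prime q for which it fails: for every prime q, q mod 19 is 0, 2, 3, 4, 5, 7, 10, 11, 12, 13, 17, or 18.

q = 47

Check each prime q in order until the claim fails.
For q = 2, 3, 5, 7, …, 37, 41, 43 the conclusion holds.
q = 47: 47 mod 19 = 9 — not in {0, 2, 3, 4, 5, 7, 10, 11, 12, 13, 17, 18}.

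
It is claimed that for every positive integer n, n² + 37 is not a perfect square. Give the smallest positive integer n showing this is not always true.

The first 17 eligible values, up to n = 17, all satisfy the conclusion.
n = 18: 18² + 37 = 361 = 19², a perfect square.
So n = 18 is the smallest counterexample.

n = 18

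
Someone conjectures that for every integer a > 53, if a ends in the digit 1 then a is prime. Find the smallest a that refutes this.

We need the least integer a > 53 for which a ends in the digit 1 but a is not prime.
a = 61: 61 ends in 1 and is prime.
a = 71: 71 ends in 1 and is prime.
a = 81: 81 ends in 1; 81 = 3 × 27, composite.

a = 81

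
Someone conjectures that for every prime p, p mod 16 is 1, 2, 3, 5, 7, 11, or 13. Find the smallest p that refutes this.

For p = 2, 3, 5, 7, 11, 13, 17, 19, 23, 29 the conclusion holds.
p = 31: 31 mod 16 = 15 — not in {1, 2, 3, 5, 7, 11, 13}.
Hence p = 31 is a counterexample.

p = 31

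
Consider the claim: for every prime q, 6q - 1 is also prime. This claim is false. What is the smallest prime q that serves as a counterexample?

A counterexample is any prime q such that 6q - 1 is not prime; we check each in order.
For q = 2, 3, 5, 7 the conclusion holds.
q = 11: 6q - 1 = 65 = 5 × 13, not prime.
Thus q = 11 disproves the claim, and no smaller q works.

q = 11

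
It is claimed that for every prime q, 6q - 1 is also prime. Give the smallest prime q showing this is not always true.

Check each prime q in order until 6q - 1 is not prime.
q = 2: 6q - 1 = 11, prime.
q = 3: 6q - 1 = 17, prime.
q = 5: 6q - 1 = 29, prime.
q = 7: 6q - 1 = 41, prime.
q = 11: 6q - 1 = 65 = 5 × 13, not prime.

q = 11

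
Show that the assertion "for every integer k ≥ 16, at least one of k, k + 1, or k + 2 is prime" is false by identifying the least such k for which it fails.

For k = 16, 17, 18, 19 the conclusion holds.
k = 20: 20 = 2 × 10; 21 = 3 × 7; 22 = 2 × 11 — all composite.

k = 20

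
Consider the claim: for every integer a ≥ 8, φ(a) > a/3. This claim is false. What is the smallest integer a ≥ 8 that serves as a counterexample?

Check each integer a ≥ 8 in order until the claim fails.
a = 8: φ(8) = 4 and 8/3 = 8/3, so φ(8) > 8/3.
a = 9: φ(9) = 6 and 9/3 = 3, so φ(9) > 9/3.
a = 10: φ(10) = 4 and 10/3 = 10/3, so φ(10) > 10/3.
a = 11: φ(11) = 10 and 11/3 = 11/3, so φ(11) > 11/3.
a = 12: φ(12) = 4 and 12/3 = 4, so φ(12) ≤ 12/3.
Thus a = 12 disproves the claim, and no smaller a works.

a = 12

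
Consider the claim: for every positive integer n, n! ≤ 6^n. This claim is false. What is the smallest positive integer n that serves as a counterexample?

A counterexample is any positive integer n such that n! > 6^n; we check each in order.
For n = 1, 2, 3, 4, …, 11, 12, 13 the conclusion holds.
n = 14: n! = 87178291200 and 6^n = 78364164096, so 87178291200 > 78364164096.

n = 14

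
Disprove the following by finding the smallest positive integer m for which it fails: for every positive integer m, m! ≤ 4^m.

m = 9

A counterexample is any positive integer m such that m! > 4^m; we check each in order.
m = 1: m! = 1 and 4^m = 4, so 1 ≤ 4.
m = 2: m! = 2 and 4^m = 16, so 2 ≤ 16.
m = 3: m! = 6 and 4^m = 64, so 6 ≤ 64.
m = 4: m! = 24 and 4^m = 256, so 24 ≤ 256.
m = 5: m! = 120 and 4^m = 1024, so 120 ≤ 1024.
m = 6: m! = 720 and 4^m = 4096, so 720 ≤ 4096.
m = 7: m! = 5040 and 4^m = 16384, so 5040 ≤ 16384.
m = 8: m! = 40320 and 4^m = 65536, so 40320 ≤ 65536.
m = 9: m! = 362880 and 4^m = 262144, so 362880 > 262144.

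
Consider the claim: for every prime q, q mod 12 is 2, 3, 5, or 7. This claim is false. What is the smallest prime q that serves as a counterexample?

q = 11

Check each prime q in order until the claim fails.
q = 2: 2 mod 12 = 2.
q = 3: 3 mod 12 = 3.
q = 5: 5 mod 12 = 5.
q = 7: 7 mod 12 = 7.
q = 11: 11 mod 12 = 11 — not in {2, 3, 5, 7}.
So q = 11 is the smallest counterexample.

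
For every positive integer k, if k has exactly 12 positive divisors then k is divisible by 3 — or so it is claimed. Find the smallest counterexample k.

A counterexample is any positive integer k such that k has exactly 12 positive divisors but k is not divisible by 3; we check each in order.
k = 60: τ(60) = 12; 60 mod 3 = 0.
k = 72: τ(72) = 12; 72 mod 3 = 0.
k = 84: τ(84) = 12; 84 mod 3 = 0.
k = 90: τ(90) = 12; 90 mod 3 = 0.
k = 96: τ(96) = 12; 96 mod 3 = 0.
k = 108: τ(108) = 12; 108 mod 3 = 0.
k = 126: τ(126) = 12; 126 mod 3 = 0.
k = 132: τ(132) = 12; 132 mod 3 = 0.
k = 140: τ(140) = 12; 140 mod 3 = 2.

k = 140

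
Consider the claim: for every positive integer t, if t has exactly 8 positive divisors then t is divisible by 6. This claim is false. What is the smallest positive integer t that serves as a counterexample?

t = 40

A counterexample is any positive integer t such that t has exactly 8 positive divisors but t is not divisible by 6; we check each in order.
t = 24: τ(24) = 8; 24 mod 6 = 0.
t = 30: τ(30) = 8; 30 mod 6 = 0.
t = 40: τ(40) = 8; 40 mod 6 = 4.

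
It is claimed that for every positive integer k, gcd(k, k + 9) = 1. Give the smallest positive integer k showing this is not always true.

A counterexample is any positive integer k such that gcd(k, k + 9) > 1; we check each in order.
k = 1: gcd(1, 10) = 1.
k = 2: gcd(2, 11) = 1.
k = 3: gcd(3, 12) = 3.

k = 3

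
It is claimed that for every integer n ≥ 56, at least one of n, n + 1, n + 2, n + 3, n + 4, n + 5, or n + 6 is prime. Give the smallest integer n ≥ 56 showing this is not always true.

A counterexample is any integer n ≥ 56 such that n, n + 1, n + 2, n + 3, n + 4, n + 5, n + 6 are all composite; we check each in order.
For n = 56, 57, 58, 59, …, 87, 88, 89 the conclusion holds.
n = 90: 90 = 2 × 45; 91 = 7 × 13; 92 = 2 × 46; 93 = 3 × 31; 94 = 2 × 47; 95 = 5 × 19; 96 = 2 × 48 — all composite.
Hence n = 90 is a counterexample.

n = 90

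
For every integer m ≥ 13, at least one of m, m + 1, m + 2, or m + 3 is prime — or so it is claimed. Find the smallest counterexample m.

For m = 13, 14, 15, 16, …, 21, 22, 23 the conclusion holds.
m = 24: 24 = 2 × 12; 25 = 5 × 5; 26 = 2 × 13; 27 = 3 × 9 — all composite.

m = 24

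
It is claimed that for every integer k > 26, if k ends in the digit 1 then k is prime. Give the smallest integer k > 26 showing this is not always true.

For k = 31, 41 the conclusion holds.
k = 51: 51 ends in 1; 51 = 3 × 17, composite.
Thus k = 51 disproves the claim, and no smaller k works.

k = 51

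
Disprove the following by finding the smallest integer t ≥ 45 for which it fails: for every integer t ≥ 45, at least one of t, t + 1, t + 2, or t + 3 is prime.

Check each integer t ≥ 45 in order until t, t + 1, t + 2, t + 3 are all composite.
t = 45: 47 is prime.
t = 46: 47 is prime.
t = 47: 47 is prime.
t = 48: 48 = 2 × 24; 49 = 7 × 7; 50 = 2 × 25; 51 = 3 × 17 — all composite.
Thus t = 48 disproves the claim, and no smaller t works.

t = 48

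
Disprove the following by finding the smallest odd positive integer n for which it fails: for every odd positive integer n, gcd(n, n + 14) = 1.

n = 7

We need the least odd positive integer n for which gcd(n, n + 14) > 1.
n = 1: gcd(1, 15) = 1.
n = 3: gcd(3, 17) = 1.
n = 5: gcd(5, 19) = 1.
n = 7: gcd(7, 21) = 7.
Hence n = 7 is a counterexample.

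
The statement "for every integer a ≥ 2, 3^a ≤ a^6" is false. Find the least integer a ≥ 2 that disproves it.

We need the least integer a ≥ 2 for which 3^a > a^6.
The first 13 eligible values, up to a = 14, all satisfy the conclusion.
a = 15: 3^a = 14348907 and a^6 = 11390625, so 14348907 > 11390625.

a = 15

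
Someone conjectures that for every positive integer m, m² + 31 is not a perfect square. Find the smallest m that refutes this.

m = 15

The first 14 eligible values, up to m = 14, all satisfy the conclusion.
m = 15: 15² + 31 = 256 = 16², a perfect square.
Thus m = 15 disproves the claim, and no smaller m works.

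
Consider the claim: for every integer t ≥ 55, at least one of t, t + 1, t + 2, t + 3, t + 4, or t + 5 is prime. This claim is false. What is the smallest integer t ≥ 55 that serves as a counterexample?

t = 90

For t = 55, 56, 57, 58, …, 87, 88, 89 the conclusion holds.
t = 90: 90 = 2 × 45; 91 = 7 × 13; 92 = 2 × 46; 93 = 3 × 31; 94 = 2 × 47; 95 = 5 × 19 — all composite.
Thus t = 90 disproves the claim, and no smaller t works.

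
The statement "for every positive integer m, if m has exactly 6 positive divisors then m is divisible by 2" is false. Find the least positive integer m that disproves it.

A counterexample is any positive integer m such that m has exactly 6 positive divisors but m is not divisible by 2; we check each in order.
The first 6 eligible values, up to m = 44, all satisfy the conclusion.
m = 45: τ(45) = 6; 45 mod 2 = 1.
Hence m = 45 is a counterexample.

m = 45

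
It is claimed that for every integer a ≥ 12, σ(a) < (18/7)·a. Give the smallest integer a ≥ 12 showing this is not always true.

We need the least integer a ≥ 12 for which the claim fails.
For a = 12, 13, 14, 15, …, 45, 46, 47 the conclusion holds.
a = 48: σ(48) = 124; 124 ≥ 864/7.
Thus a = 48 disproves the claim, and no smaller a works.

a = 48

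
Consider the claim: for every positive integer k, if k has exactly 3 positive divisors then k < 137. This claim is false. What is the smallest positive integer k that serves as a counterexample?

k = 169

Check each positive integer k in order until k has exactly 3 positive divisors but the claim fails.
The first 5 eligible values, up to k = 121, all satisfy the conclusion.
k = 169: τ(169) = 3; 169 ≥ 137.
Thus k = 169 disproves the claim, and no smaller k works.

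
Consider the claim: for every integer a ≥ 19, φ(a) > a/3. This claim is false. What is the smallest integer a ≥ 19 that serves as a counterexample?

a = 24

A counterexample is any integer a ≥ 19 such that the claim fails; we check each in order.
For a = 19, 20, 21, 22, 23 the conclusion holds.
a = 24: φ(24) = 8 and 24/3 = 8, so φ(24) ≤ 24/3.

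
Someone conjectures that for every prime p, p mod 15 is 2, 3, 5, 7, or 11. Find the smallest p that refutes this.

We need the least prime p for which the claim fails.
p = 2: 2 mod 15 = 2.
p = 3: 3 mod 15 = 3.
p = 5: 5 mod 15 = 5.
p = 7: 7 mod 15 = 7.
p = 11: 11 mod 15 = 11.
p = 13: 13 mod 15 = 13 — not in {2, 3, 5, 7, 11}.
Hence p = 13 is a counterexample.

p = 13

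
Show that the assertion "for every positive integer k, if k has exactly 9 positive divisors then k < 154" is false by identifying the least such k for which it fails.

We need the least positive integer k for which k has exactly 9 positive divisors but the claim fails.
k = 36: τ(36) = 9; 36 < 154.
k = 100: τ(100) = 9; 100 < 154.
k = 196: τ(196) = 9; 196 ≥ 154.
Thus k = 196 disproves the claim, and no smaller k works.

k = 196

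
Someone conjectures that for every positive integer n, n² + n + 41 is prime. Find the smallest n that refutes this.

A counterexample is any positive integer n such that n² + n + 41 is not prime; we check each in order.
For n = 1, 2, 3, 4, …, 37, 38, 39 the conclusion holds.
n = 40: n² + n + 41 = 1681 = 41 × 41, composite.
Thus n = 40 disproves the claim, and no smaller n works.

n = 40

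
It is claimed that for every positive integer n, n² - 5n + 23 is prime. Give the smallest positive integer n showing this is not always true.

n = 19

Check each positive integer n in order until n² - 5n + 23 is not prime.
For n = 1, 2, 3, 4, …, 16, 17, 18 the conclusion holds.
n = 19: n² - 5n + 23 = 289 = 17 × 17, composite.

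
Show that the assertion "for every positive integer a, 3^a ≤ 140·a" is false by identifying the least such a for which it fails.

a = 7

We need the least positive integer a for which 3^a > 140·a.
The first 6 eligible values, up to a = 6, all satisfy the conclusion.
a = 7: 3^a = 2187 and 140·a = 980, so 2187 > 980.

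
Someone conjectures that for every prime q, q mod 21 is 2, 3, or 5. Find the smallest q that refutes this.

q = 7

For q = 2, 3, 5 the conclusion holds.
q = 7: 7 mod 21 = 7 — not in {2, 3, 5}.
Thus q = 7 disproves the claim, and no smaller q works.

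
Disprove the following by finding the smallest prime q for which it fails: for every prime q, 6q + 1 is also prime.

q = 19

Check each prime q in order until 6q + 1 is not prime.
q = 2: 6q + 1 = 13, prime.
q = 3: 6q + 1 = 19, prime.
q = 5: 6q + 1 = 31, prime.
q = 7: 6q + 1 = 43, prime.
q = 11: 6q + 1 = 67, prime.
q = 13: 6q + 1 = 79, prime.
q = 17: 6q + 1 = 103, prime.
q = 19: 6q + 1 = 115 = 5 × 23, not prime.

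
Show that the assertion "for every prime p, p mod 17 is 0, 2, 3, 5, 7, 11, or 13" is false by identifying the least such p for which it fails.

For p = 2, 3, 5, 7, 11, 13, 17, 19 the conclusion holds.
p = 23: 23 mod 17 = 6 — not in {0, 2, 3, 5, 7, 11, 13}.
Hence p = 23 is a counterexample.

p = 23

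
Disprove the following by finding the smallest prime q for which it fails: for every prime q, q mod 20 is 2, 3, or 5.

For q = 2, 3, 5 the conclusion holds.
q = 7: 7 mod 20 = 7 — not in {2, 3, 5}.

q = 7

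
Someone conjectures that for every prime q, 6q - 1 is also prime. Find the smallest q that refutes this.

For q = 2, 3, 5, 7 the conclusion holds.
q = 11: 6q - 1 = 65 = 5 × 13, not prime.
So q = 11 is the smallest counterexample.

q = 11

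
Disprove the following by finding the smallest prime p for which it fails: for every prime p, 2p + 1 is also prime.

p = 7

p = 2: 2p + 1 = 5, prime.
p = 3: 2p + 1 = 7, prime.
p = 5: 2p + 1 = 11, prime.
p = 7: 2p + 1 = 15 = 3 × 5, not prime.
Hence p = 7 is a counterexample.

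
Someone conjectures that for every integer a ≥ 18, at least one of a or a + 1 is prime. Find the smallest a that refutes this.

We need the least integer a ≥ 18 for which a, a + 1 are both composite.
For a = 18, 19 the conclusion holds.
a = 20: 20 = 2 × 10; 21 = 3 × 7 — both composite.
So a = 20 is the smallest counterexample.

a = 20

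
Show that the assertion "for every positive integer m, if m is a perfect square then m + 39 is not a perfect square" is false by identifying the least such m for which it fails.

m = 1: 1 + 39 = 40, not a perfect square.
m = 4: 4 + 39 = 43, not a perfect square.
m = 9: 9 + 39 = 48, not a perfect square.
m = 16: 16 + 39 = 55, not a perfect square.
m = 25: 25 = 5² and 25 + 39 = 64 = 8².
Thus m = 25 disproves the claim, and no smaller m works.

m = 25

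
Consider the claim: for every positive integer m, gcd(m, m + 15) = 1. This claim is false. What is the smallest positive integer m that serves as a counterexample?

For m = 1, 2 the conclusion holds.
m = 3: gcd(3, 18) = 3.
So m = 3 is the smallest counterexample.

m = 3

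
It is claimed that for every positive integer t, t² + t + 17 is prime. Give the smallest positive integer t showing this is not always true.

t = 16

Check each positive integer t in order until t² + t + 17 is not prime.
For t = 1, 2, 3, 4, …, 13, 14, 15 the conclusion holds.
t = 16: t² + t + 17 = 289 = 17 × 17, composite.
So t = 16 is the smallest counterexample.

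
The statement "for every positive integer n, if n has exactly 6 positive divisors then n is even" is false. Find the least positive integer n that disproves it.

The first 6 eligible values, up to n = 44, all satisfy the conclusion.
n = 45: divisors of 45: 1, 3, 5, 9, 15, 45; 45 is odd.

n = 45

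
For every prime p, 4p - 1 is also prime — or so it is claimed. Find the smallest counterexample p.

p = 7

We need the least prime p for which 4p - 1 is not prime.
For p = 2, 3, 5 the conclusion holds.
p = 7: 4p - 1 = 27 = 3 × 9, not prime.
Hence p = 7 is a counterexample.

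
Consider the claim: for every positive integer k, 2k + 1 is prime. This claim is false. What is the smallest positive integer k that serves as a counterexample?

k = 4

Check each positive integer k in order until 2k + 1 is not prime.
For k = 1, 2, 3 the conclusion holds.
k = 4: 2k + 1 = 9 = 3 × 3, composite.
Thus k = 4 disproves the claim, and no smaller k works.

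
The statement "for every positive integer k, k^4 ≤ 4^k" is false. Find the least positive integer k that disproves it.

k = 3

A counterexample is any positive integer k such that k^4 > 4^k; we check each in order.
k = 1: k^4 = 1 and 4^k = 4, so 1 ≤ 4.
k = 2: k^4 = 16 and 4^k = 16, so 16 ≤ 16.
k = 3: k^4 = 81 and 4^k = 64, so 81 > 64.
So k = 3 is the smallest counterexample.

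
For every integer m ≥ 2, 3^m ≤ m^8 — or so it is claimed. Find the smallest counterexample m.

A counterexample is any integer m ≥ 2 such that 3^m > m^8; we check each in order.
For m = 2, 3, 4, 5, …, 20, 21, 22 the conclusion holds.
m = 23: 3^m = 94143178827 and m^8 = 78310985281, so 94143178827 > 78310985281.

m = 23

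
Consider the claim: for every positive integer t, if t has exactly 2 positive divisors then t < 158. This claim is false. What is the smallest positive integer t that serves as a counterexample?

t = 163

The first 37 eligible values, up to t = 157, all satisfy the conclusion.
t = 163: τ(163) = 2; 163 ≥ 158.
Thus t = 163 disproves the claim, and no smaller t works.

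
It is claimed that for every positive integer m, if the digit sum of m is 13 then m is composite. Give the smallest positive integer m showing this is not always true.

m = 67

A counterexample is any positive integer m such that the digit sum of m is 13 but m is prime; we check each in order.
For m = 49, 58 the conclusion holds.
m = 67: digit sum 13; 67 is prime, not composite.
So m = 67 is the smallest counterexample.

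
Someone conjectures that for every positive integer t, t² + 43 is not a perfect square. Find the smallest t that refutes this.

For t = 1, 2, 3, 4, …, 18, 19, 20 the conclusion holds.
t = 21: 21² + 43 = 484 = 22², a perfect square.

t = 21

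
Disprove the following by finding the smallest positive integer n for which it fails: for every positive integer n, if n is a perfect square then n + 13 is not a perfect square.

The first 5 eligible values, up to n = 25, all satisfy the conclusion.
n = 36: 36 = 6² and 36 + 13 = 49 = 7².

n = 36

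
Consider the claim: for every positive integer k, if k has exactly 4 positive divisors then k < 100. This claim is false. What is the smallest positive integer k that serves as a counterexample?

We need the least positive integer k for which k has exactly 4 positive divisors but the claim fails.
For k = 6, 8, 10, 14, …, 93, 94, 95 the conclusion holds.
k = 106: τ(106) = 4; 106 ≥ 100.
So k = 106 is the smallest counterexample.

k = 106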